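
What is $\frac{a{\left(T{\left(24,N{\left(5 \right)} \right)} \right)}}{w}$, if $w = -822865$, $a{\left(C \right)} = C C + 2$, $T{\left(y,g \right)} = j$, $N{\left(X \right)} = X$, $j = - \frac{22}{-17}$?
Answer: $- \frac{1062}{237807985} \approx -4.4658 \cdot 10^{-6}$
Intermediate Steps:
$j = \frac{22}{17}$ ($j = \left(-22\right) \left(- \frac{1}{17}\right) = \frac{22}{17} \approx 1.2941$)
$T{\left(y,g \right)} = \frac{22}{17}$
$a{\left(C \right)} = 2 + C^{2}$ ($a{\left(C \right)} = C^{2} + 2 = 2 + C^{2}$)
$\frac{a{\left(T{\left(24,N{\left(5 \right)} \right)} \right)}}{w} = \frac{2 + \left(\frac{22}{17}\right)^{2}}{-822865} = \left(2 + \frac{484}{289}\right) \left(- \frac{1}{822865}\right) = \frac{1062}{289} \left(- \frac{1}{822865}\right) = - \frac{1062}{237807985}$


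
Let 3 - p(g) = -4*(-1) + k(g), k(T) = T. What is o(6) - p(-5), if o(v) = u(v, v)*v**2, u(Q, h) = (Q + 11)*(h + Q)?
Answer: 7340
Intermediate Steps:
u(Q, h) = (11 + Q)*(Q + h)
p(g) = -1 - g (p(g) = 3 - (-4*(-1) + g) = 3 - (4 + g) = 3 + (-4 - g) = -1 - g)
o(v) = v**2*(2*v**2 + 22*v) (o(v) = (v**2 + 11*v + 11*v + v*v)*v**2 = (v**2 + 11*v + 11*v + v**2)*v**2 = (2*v**2 + 22*v)*v**2 = v**2*(2*v**2 + 22*v))
o(6) - p(-5) = 2*6**3*(11 + 6) - (-1 - 1*(-5)) = 2*216*17 - (-1 + 5) = 7344 - 1*4 = 7344 - 4 = 7340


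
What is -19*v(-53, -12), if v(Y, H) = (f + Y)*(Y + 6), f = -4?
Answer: -50901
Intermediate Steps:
v(Y, H) = (-4 + Y)*(6 + Y) (v(Y, H) = (-4 + Y)*(Y + 6) = (-4 + Y)*(6 + Y))
-19*v(-53, -12) = -19*(-24 + (-53)² + 2*(-53)) = -19*(-24 + 2809 - 106) = -19*2679 = -50901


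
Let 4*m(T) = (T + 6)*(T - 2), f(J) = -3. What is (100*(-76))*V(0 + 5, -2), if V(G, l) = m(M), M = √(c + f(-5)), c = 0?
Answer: 28500 - 7600*I*√3 ≈ 28500.0 - 13164.0*I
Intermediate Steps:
M = I*√3 (M = √(0 - 3) = √(-3) = I*√3 ≈ 1.732*I)
m(T) = (-2 + T)*(6 + T)/4 (m(T) = ((T + 6)*(T - 2))/4 = ((6 + T)*(-2 + T))/4 = ((-2 + T)*(6 + T))/4 = (-2 + T)*(6 + T)/4)
V(G, l) = -15/4 + I*√3 (V(G, l) = -3 + I*√3 + (I*√3)²/4 = -3 + I*√3 + (¼)*(-3) = -3 + I*√3 - ¾ = -15/4 + I*√3)
(100*(-76))*V(0 + 5, -2) = (100*(-76))*(-15/4 + I*√3) = -7600*(-15/4 + I*√3) = 28500 - 7600*I*√3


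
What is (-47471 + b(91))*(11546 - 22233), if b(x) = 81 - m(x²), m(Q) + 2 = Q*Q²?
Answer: 6068819202997723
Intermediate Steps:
m(Q) = -2 + Q³ (m(Q) = -2 + Q*Q² = -2 + Q³)
b(x) = 83 - x⁶ (b(x) = 81 - (-2 + (x²)³) = 81 - (-2 + x⁶) = 81 + (2 - x⁶) = 83 - x⁶)
(-47471 + b(91))*(11546 - 22233) = (-47471 + (83 - 1*91⁶))*(11546 - 22233) = (-47471 + (83 - 1*567869252041))*(-10687) = (-47471 + (83 - 567869252041))*(-10687) = (-47471 - 567869251958)*(-10687) = -567869299429*(-10687) = 6068819202997723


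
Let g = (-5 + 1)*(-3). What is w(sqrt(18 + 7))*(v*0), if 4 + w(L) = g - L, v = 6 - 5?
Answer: 0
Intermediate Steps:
v = 1
g = 12 (g = -4*(-3) = 12)
w(L) = 8 - L (w(L) = -4 + (12 - L) = 8 - L)
w(sqrt(18 + 7))*(v*0) = (8 - sqrt(18 + 7))*(1*0) = (8 - sqrt(25))*0 = (8 - 1*5)*0 = (8 - 5)*0 = 3*0 = 0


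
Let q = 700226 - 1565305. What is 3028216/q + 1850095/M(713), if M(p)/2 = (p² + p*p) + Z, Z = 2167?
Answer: -914090102891/352573327398 ≈ -2.5926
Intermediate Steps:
M(p) = 4334 + 4*p² (M(p) = 2*((p² + p*p) + 2167) = 2*((p² + p²) + 2167) = 2*(2*p² + 2167) = 2*(2167 + 2*p²) = 4334 + 4*p²)
q = -865079
3028216/q + 1850095/M(713) = 3028216/(-865079) + 1850095/(4334 + 4*713²) = 3028216*(-1/865079) + 1850095/(4334 + 4*508369) = -3028216/865079 + 1850095/(4334 + 2033476) = -3028216/865079 + 1850095/2037810 = -3028216/865079 + 1850095*(1/2037810) = -3028216/865079 + 370019/407562 = -914090102891/352573327398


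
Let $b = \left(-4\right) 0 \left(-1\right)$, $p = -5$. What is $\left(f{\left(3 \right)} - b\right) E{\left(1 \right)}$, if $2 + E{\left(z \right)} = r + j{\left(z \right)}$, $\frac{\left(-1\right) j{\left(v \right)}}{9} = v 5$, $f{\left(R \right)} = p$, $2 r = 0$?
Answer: $235$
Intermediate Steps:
$r = 0$ ($r = \frac{1}{2} \cdot 0 = 0$)
$f{\left(R \right)} = -5$
$b = 0$ ($b = 0 \left(-1\right) = 0$)
$j{\left(v \right)} = - 45 v$ ($j{\left(v \right)} = - 9 v 5 = - 9 \cdot 5 v = - 45 v$)
$E{\left(z \right)} = -2 - 45 z$ ($E{\left(z \right)} = -2 + \left(0 - 45 z\right) = -2 - 45 z$)
$\left(f{\left(3 \right)} - b\right) E{\left(1 \right)} = \left(-5 - 0\right) \left(-2 - 45\right) = \left(-5 + 0\right) \left(-2 - 45\right) = \left(-5\right) \left(-47\right) = 235$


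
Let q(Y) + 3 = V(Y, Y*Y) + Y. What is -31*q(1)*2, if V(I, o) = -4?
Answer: 372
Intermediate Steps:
q(Y) = -7 + Y (q(Y) = -3 + (-4 + Y) = -7 + Y)
-31*q(1)*2 = -31*(-7 + 1)*2 = -31*(-6)*2 = 186*2 = 372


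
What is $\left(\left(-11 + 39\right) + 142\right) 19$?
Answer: $3230$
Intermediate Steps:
$\left(\left(-11 + 39\right) + 142\right) 19 = \left(28 + 142\right) 19 = 170 \cdot 19 = 3230$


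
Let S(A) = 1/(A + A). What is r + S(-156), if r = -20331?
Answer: -6343273/312 ≈ -20331.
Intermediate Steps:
S(A) = 1/(2*A)
r + S(-156) = -20331 + (1/2)/(-156) = -20331 + (1/2)*(-1/156) = -20331 - 1/312 = -6343273/312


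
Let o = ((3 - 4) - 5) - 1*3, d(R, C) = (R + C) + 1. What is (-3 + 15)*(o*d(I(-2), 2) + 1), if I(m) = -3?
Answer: 12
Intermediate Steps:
d(R, C) = 1 + C + R (d(R, C) = (C + R) + 1 = 1 + C + R)
o = -9 (o = (-1 - 5) - 3 = -6 - 3 = -9)
(-3 + 15)*(o*d(I(-2), 2) + 1) = (-3 + 15)*(-9*(1 + 2 - 3) + 1) = 12*(-9*0 + 1) = 12*(0 + 1) = 12*1 = 12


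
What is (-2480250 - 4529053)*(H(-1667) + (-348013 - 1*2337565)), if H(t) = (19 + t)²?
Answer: -212564122778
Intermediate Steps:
(-2480250 - 4529053)*(H(-1667) + (-348013 - 1*2337565)) = (-2480250 - 4529053)*((19 - 1667)² + (-348013 - 1*2337565)) = -7009303*((-1648)² + (-348013 - 2337565)) = -7009303*(2715904 - 2685578) = -7009303*30326 = -212564122778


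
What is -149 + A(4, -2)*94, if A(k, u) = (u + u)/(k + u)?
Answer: -337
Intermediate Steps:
A(k, u) = 2*u/(k + u) (A(k, u) = (2*u)/(k + u) = 2*u/(k + u))
-149 + A(4, -2)*94 = -149 + (2*(-2)/(4 - 2))*94 = -149 + (2*(-2)/2)*94 = -149 + (2*(-2)*(½))*94 = -149 - 2*94 = -149 - 188 = -337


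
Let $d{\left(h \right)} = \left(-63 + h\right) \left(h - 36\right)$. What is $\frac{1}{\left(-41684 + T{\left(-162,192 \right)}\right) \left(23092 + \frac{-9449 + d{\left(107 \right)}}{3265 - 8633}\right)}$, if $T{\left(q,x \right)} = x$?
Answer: $- \frac{122}{116898222683} \approx -1.0436 \cdot 10^{-9}$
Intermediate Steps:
$d{\left(h \right)} = \left(-63 + h\right) \left(-36 + h\right)$
$\frac{1}{\left(-41684 + T{\left(-162,192 \right)}\right) \left(23092 + \frac{-9449 + d{\left(107 \right)}}{3265 - 8633}\right)} = \frac{1}{\left(-41684 + 192\right) \left(23092 + \frac{-9449 + \left(2268 + 107^{2} - 10593\right)}{3265 - 8633}\right)} = \frac{1}{\left(-41492\right) \left(23092 + \frac{-9449 + \left(2268 + 11449 - 10593\right)}{-5368}\right)} = \frac{1}{\left(-41492\right) \left(23092 + \left(-9449 + 3124\right) \left(- \frac{1}{5368}\right)\right)} = \frac{1}{\left(-41492\right) \left(23092 - - \frac{575}{488}\right)} = \frac{1}{\left(-41492\right) \left(23092 + \frac{575}{488}\right)} = \frac{1}{\left(-41492\right) \frac{11269471}{488}} = \frac{1}{- \frac{116898222683}{122}} = - \frac{122}{116898222683}$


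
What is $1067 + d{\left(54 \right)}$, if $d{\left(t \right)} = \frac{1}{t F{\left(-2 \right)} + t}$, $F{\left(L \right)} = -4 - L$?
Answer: $\frac{57617}{54} \approx 1067.0$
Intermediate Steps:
$d{\left(t \right)} = - \frac{1}{t}$ ($d{\left(t \right)} = \frac{1}{t \left(-4 - -2\right) + t} = \frac{1}{t \left(-4 + 2\right) + t} = \frac{1}{t \left(-2\right) + t} = \frac{1}{- 2 t + t} = \frac{1}{\left(-1\right) t} = - \frac{1}{t}$)
$1067 + d{\left(54 \right)} = 1067 - \frac{1}{54} = \frac{57617}{54}$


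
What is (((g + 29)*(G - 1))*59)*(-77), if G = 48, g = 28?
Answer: -12170697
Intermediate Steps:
(((g + 29)*(G - 1))*59)*(-77) = (((28 + 29)*(48 - 1))*59)*(-77) = ((57*47)*59)*(-77) = (2679*59)*(-77) = 158061*(-77) = -12170697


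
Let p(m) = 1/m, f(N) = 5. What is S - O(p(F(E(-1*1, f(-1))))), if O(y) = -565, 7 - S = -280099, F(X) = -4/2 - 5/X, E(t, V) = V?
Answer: 280671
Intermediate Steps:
F(X) = -2 - 5/X (F(X) = -4*½ - 5/X = -2 - 5/X)
S = 280106 (S = 7 - 1*(-280099) = 7 + 280099 = 280106)
S - O(p(F(E(-1*1, f(-1))))) = 280106 - 1*(-565) = 280106 + 565 = 280671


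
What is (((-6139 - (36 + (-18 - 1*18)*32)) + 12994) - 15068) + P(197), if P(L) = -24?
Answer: -7121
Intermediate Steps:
(((-6139 - (36 + (-18 - 1*18)*32)) + 12994) - 15068) + P(197) = (((-6139 - (36 + (-18 - 1*18)*32)) + 12994) - 15068) - 24 = (((-6139 - (36 + (-18 - 18)*32)) + 12994) - 15068) - 24 = (((-6139 - (36 - 36*32)) + 12994) - 15068) - 24 = (((-6139 - (36 - 1152)) + 12994) - 15068) - 24 = (((-6139 - 1*(-1116)) + 12994) - 15068) - 24 = (((-6139 + 1116) + 12994) - 15068) - 24 = ((-5023 + 12994) - 15068) - 24 = (7971 - 15068) - 24 = -7097 - 24 = -7121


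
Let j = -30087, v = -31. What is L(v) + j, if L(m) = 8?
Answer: -30079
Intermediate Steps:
L(v) + j = 8 - 30087 = -30079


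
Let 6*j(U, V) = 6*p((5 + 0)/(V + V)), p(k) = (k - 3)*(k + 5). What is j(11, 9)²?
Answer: 21669025/104976 ≈ 206.42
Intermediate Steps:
p(k) = (-3 + k)*(5 + k)
j(U, V) = -15 + 5/V + 25/(4*V²) (j(U, V) = (6*(-15 + ((5 + 0)/(V + V))² + 2*((5 + 0)/(V + V))))/6 = (6*(-15 + (5/((2*V)))² + 2*(5/((2*V)))))/6 = (6*(-15 + (5*(1/(2*V)))² + 2*(5*(1/(2*V)))))/6 = (6*(-15 + (5/(2*V))² + 2*(5/(2*V))))/6 = (6*(-15 + 25/(4*V²) + 5/V))/6 = (6*(-15 + 5/V + 25/(4*V²)))/6 = (-90 + 30/V + 75/(2*V²))/6 = -15 + 5/V + 25/(4*V²))
j(11, 9)² = (-15 + 5/9 + (25/4)/9²)² = (-15 + 5*(⅑) + (25/4)*(1/81))² = (-15 + 5/9 + 25/324)² = (-4655/324)² = 21669025/104976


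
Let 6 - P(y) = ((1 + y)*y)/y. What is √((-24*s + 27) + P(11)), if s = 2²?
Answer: 5*I*√3 ≈ 8.6602*I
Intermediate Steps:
P(y) = 5 - y (P(y) = 6 - (1 + y)*y/y = 6 - y*(1 + y)/y = 6 - (1 + y) = 6 + (-1 - y) = 5 - y)
s = 4
√((-24*s + 27) + P(11)) = √((-24*4 + 27) + (5 - 1*11)) = √((-96 + 27) + (5 - 11)) = √(-69 - 6) = √(-75) = 5*I*√3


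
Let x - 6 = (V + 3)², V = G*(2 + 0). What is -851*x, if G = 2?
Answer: -46805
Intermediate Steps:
V = 4 (V = 2*(2 + 0) = 2*2 = 4)
x = 55 (x = 6 + (4 + 3)² = 6 + 7² = 6 + 49 = 55)
-851*x = -851*55 = -46805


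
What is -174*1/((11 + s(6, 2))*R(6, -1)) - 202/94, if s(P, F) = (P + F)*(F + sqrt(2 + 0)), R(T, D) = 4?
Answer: -231805/56494 + 348*sqrt(2)/601 ≈ -3.2843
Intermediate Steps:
s(P, F) = (F + P)*(F + sqrt(2))
-174*1/((11 + s(6, 2))*R(6, -1)) - 202/94 = -174*1/(4*(11 + (2**2 + 2*6 + 2*sqrt(2) + 6*sqrt(2)))) - 202/94 = -174*1/(4*(11 + (4 + 12 + 2*sqrt(2) + 6*sqrt(2)))) - 202*1/94 = -174*1/(4*(11 + (16 + 8*sqrt(2)))) - 101/47 = -174*1/(4*(27 + 8*sqrt(2))) - 101/47 = -174/(108 + 32*sqrt(2)) - 101/47 = -101/47 - 174/(108 + 32*sqrt(2))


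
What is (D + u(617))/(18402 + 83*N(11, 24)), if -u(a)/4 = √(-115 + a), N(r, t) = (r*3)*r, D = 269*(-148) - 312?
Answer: -5732/6933 - 4*√502/48531 ≈ -0.82862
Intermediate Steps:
D = -40124 (D = -39812 - 312 = -40124)
N(r, t) = 3*r² (N(r, t) = (3*r)*r = 3*r²)
u(a) = -4*√(-115 + a)
(D + u(617))/(18402 + 83*N(11, 24)) = (-40124 - 4*√(-115 + 617))/(18402 + 83*(3*11²)) = (-40124 - 4*√502)/(18402 + 83*(3*121)) = (-40124 - 4*√502)/(18402 + 83*363) = (-40124 - 4*√502)/(18402 + 30129) = (-40124 - 4*√502)/48531 = (-40124 - 4*√502)*(1/48531) = -5732/6933 - 4*√502/48531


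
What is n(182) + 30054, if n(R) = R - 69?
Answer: 30167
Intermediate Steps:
n(R) = -69 + R
n(182) + 30054 = (-69 + 182) + 30054 = 113 + 30054 = 30167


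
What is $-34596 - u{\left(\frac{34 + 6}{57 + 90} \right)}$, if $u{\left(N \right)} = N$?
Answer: $- \frac{5085652}{147} \approx -34596.0$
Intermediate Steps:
$-34596 - u{\left(\frac{34 + 6}{57 + 90} \right)} = -34596 - \frac{34 + 6}{57 + 90} = -34596 - \frac{40}{147} = - \frac{5085652}{147}$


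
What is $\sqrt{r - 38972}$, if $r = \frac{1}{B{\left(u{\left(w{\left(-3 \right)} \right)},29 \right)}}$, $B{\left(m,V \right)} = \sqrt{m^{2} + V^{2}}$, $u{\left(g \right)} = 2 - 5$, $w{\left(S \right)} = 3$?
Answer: $\frac{\sqrt{-1126290800 + 170 \sqrt{34}}}{170} \approx 197.41 i$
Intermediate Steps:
$u{\left(g \right)} = -3$ ($u{\left(g \right)} = 2 - 5 = -3$)
$B{\left(m,V \right)} = \sqrt{V^{2} + m^{2}}$
$r = \frac{\sqrt{34}}{170}$ ($r = \frac{1}{\sqrt{29^{2} + \left(-3\right)^{2}}} = \frac{1}{\sqrt{841 + 9}} = \frac{1}{\sqrt{850}} = \frac{1}{5 \sqrt{34}} = \frac{\sqrt{34}}{170} \approx 0.0343$)
$\sqrt{r - 38972} = \sqrt{\frac{\sqrt{34}}{170} - 38972} = \sqrt{-38972 + \frac{\sqrt{34}}{170}}$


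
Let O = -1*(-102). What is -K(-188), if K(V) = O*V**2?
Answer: -3605088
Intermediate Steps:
O = 102
K(V) = 102*V**2
-K(-188) = -102*(-188)**2 = -102*35344 = -1*3605088 = -3605088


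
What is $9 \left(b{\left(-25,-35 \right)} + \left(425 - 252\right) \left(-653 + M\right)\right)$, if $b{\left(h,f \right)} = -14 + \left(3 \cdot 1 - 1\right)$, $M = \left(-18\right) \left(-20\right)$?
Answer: $-456309$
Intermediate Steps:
$M = 360$
$b{\left(h,f \right)} = -12$ ($b{\left(h,f \right)} = -14 + \left(3 - 1\right) = -14 + 2 = -12$)
$9 \left(b{\left(-25,-35 \right)} + \left(425 - 252\right) \left(-653 + M\right)\right) = 9 \left(-12 + \left(425 - 252\right) \left(-653 + 360\right)\right) = 9 \left(-12 + 173 \left(-293\right)\right) = 9 \left(-12 - 50689\right) = 9 \left(-50701\right) = -456309$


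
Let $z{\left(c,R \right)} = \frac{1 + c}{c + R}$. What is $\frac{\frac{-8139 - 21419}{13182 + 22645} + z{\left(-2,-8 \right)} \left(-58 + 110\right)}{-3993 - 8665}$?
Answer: $- \frac{391856}{1133745415} \approx -0.00034563$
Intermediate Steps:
$z{\left(c,R \right)} = \frac{1 + c}{R + c}$
$\frac{\frac{-8139 - 21419}{13182 + 22645} + z{\left(-2,-8 \right)} \left(-58 + 110\right)}{-3993 - 8665} = \frac{\frac{-8139 - 21419}{13182 + 22645} + \frac{1 - 2}{-8 - 2} \left(-58 + 110\right)}{-3993 - 8665} = \frac{- \frac{29558}{35827} + \frac{1}{-10} \left(-1\right) 52}{-12658} = \left(\left(-29558\right) \frac{1}{35827} + \left(- \frac{1}{10}\right) \left(-1\right) 52\right) \left(- \frac{1}{12658}\right) = \left(- \frac{29558}{35827} + \frac{1}{10} \cdot 52\right) \left(- \frac{1}{12658}\right) = \left(- \frac{29558}{35827} + \frac{26}{5}\right) \left(- \frac{1}{12658}\right) = \frac{783712}{179135} \left(- \frac{1}{12658}\right) = - \frac{391856}{1133745415}$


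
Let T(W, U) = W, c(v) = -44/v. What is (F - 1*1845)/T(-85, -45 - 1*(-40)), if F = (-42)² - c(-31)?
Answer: 511/527 ≈ 0.96964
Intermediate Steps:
F = 54640/31 (F = (-42)² - (-44)/(-31) = 1764 - (-44)*(-1)/31 = 1764 - 1*44/31 = 1764 - 44/31 = 54640/31 ≈ 1762.6)
(F - 1*1845)/T(-85, -45 - 1*(-40)) = (54640/31 - 1*1845)/(-85) = (54640/31 - 1845)*(-1/85) = -2555/31*(-1/85) = 511/527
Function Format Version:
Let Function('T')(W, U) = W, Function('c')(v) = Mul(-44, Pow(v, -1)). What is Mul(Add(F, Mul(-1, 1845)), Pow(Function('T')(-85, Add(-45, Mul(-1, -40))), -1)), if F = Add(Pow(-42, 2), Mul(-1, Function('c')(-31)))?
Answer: Rational(511, 527) ≈ 0.96964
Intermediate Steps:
F = Rational(54640, 31) (F = Add(Pow(-42, 2), Mul(-1, Mul(-44, Pow(-31, -1)))) = Add(1764, Mul(-1, Mul(-44, Rational(-1, 31)))) = Add(1764, Mul(-1, Rational(44, 31))) = Add(1764, Rational(-44, 31)) = Rational(54640, 31) ≈ 1762.6)
Mul(Add(F, Mul(-1, 1845)), Pow(Function('T')(-85, Add(-45, Mul(-1, -40))), -1)) = Mul(Add(Rational(54640, 31), Mul(-1, 1845)), Pow(-85, -1)) = Mul(Add(Rational(54640, 31), -1845), Rational(-1, 85)) = Mul(Rational(-2555, 31), Rational(-1, 85)) = Rational(511, 527)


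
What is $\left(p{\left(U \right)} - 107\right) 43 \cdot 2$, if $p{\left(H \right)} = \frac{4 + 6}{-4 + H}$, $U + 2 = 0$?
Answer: $- \frac{28036}{3} \approx -9345.3$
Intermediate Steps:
$U = -2$ ($U = -2 + 0 = -2$)
$p{\left(H \right)} = \frac{10}{-4 + H}$
$\left(p{\left(U \right)} - 107\right) 43 \cdot 2 = \left(\frac{10}{-4 - 2} - 107\right) 43 \cdot 2 = \left(\frac{10}{-6} - 107\right) 86 = \left(10 \left(- \frac{1}{6}\right) - 107\right) 86 = \left(- \frac{5}{3} - 107\right) 86 = \left(- \frac{326}{3}\right) 86 = - \frac{28036}{3}$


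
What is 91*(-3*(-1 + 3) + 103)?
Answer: 8827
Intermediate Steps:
91*(-3*(-1 + 3) + 103) = 91*(-3*2 + 103) = 91*(-6 + 103) = 91*97 = 8827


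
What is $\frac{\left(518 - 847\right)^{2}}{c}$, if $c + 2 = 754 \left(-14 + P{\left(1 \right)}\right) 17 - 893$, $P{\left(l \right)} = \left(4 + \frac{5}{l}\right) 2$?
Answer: $\frac{108241}{50377} \approx 2.1486$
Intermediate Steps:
$P{\left(l \right)} = 8 + \frac{10}{l}$
$c = 50377$ ($c = -2 - \left(893 - 754 \left(-14 + \left(8 + \frac{10}{1}\right)\right) 17\right) = -2 - \left(893 - 754 \left(-14 + \left(8 + 10 \cdot 1\right)\right) 17\right) = -2 - \left(893 - 754 \left(-14 + \left(8 + 10\right)\right) 17\right) = -2 - \left(893 - 754 \left(-14 + 18\right) 17\right) = -2 - \left(893 - 754 \cdot 4 \cdot 17\right) = -2 + \left(754 \cdot 68 - 893\right) = -2 + \left(51272 - 893\right) = -2 + 50379 = 50377$)
$\frac{\left(518 - 847\right)^{2}}{c} = \frac{\left(518 - 847\right)^{2}}{50377} = \left(-329\right)^{2} \cdot \frac{1}{50377} = 108241 \cdot \frac{1}{50377} = \frac{108241}{50377}$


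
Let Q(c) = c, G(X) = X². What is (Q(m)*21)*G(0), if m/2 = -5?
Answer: 0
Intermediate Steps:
m = -10 (m = 2*(-5) = -10)
(Q(m)*21)*G(0) = -10*21*0² = -210*0 = 0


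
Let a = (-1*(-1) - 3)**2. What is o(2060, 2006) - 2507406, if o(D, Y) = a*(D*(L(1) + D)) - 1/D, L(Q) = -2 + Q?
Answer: 29785033239/2060 ≈ 1.4459e+7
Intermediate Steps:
a = 4 (a = (1 - 3)**2 = (-2)**2 = 4)
o(D, Y) = -1/D + 4*D*(-1 + D) (o(D, Y) = 4*(D*((-2 + 1) + D)) - 1/D = 4*(D*(-1 + D)) - 1/D = 4*D*(-1 + D) - 1/D = -1/D + 4*D*(-1 + D))
o(2060, 2006) - 2507406 = (-1 + 4*2060**2*(-1 + 2060))/2060 - 2507406 = (-1 + 4*4243600*2059)/2060 - 2507406 = (-1 + 34950289600)/2060 - 2507406 = (1/2060)*34950289599 - 2507406 = 34950289599/2060 - 2507406 = 29785033239/2060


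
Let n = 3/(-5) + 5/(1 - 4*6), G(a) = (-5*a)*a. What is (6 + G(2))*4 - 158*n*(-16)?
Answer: -244072/115 ≈ -2122.4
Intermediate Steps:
G(a) = -5*a²
n = -94/115 (n = 3*(-⅕) + 5/(1 - 24) = -⅗ + 5/(-23) = -⅗ + 5*(-1/23) = -⅗ - 5/23 = -94/115 ≈ -0.81739)
(6 + G(2))*4 - 158*n*(-16) = (6 - 5*2²)*4 - (-14852)*(-16)/115 = (6 - 5*4)*4 - 158*1504/115 = (6 - 20)*4 - 237632/115 = -14*4 - 237632/115 = -56 - 237632/115 = -244072/115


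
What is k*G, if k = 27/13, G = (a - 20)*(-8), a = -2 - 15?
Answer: 7992/13 ≈ 614.77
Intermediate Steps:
a = -17
G = 296 (G = (-17 - 20)*(-8) = -37*(-8) = 296)
k = 27/13 (k = 27*(1/13) = 27/13 ≈ 2.0769)
k*G = (27/13)*296 = 7992/13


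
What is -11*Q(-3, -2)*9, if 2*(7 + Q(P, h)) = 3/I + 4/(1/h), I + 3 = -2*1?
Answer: 11187/10 ≈ 1118.7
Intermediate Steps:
I = -5 (I = -3 - 2*1 = -3 - 2 = -5)
Q(P, h) = -73/10 + 2*h (Q(P, h) = -7 + (3/(-5) + 4/(1/h))/2 = -7 + (3*(-1/5) + 4*h)/2 = -7 + (-3/5 + 4*h)/2 = -7 + (-3/10 + 2*h) = -73/10 + 2*h)
-11*Q(-3, -2)*9 = -11*(-73/10 + 2*(-2))*9 = -11*(-73/10 - 4)*9 = -11*(-113/10)*9 = (1243/10)*9 = 11187/10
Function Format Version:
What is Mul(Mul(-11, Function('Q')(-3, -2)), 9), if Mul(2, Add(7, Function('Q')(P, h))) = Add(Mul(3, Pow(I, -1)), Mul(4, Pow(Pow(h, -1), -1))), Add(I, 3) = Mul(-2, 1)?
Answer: Rational(11187, 10) ≈ 1118.7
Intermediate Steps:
I = -5 (I = Add(-3, Mul(-2, 1)) = Add(-3, -2) = -5)
Function('Q')(P, h) = Add(Rational(-73, 10), Mul(2, h)) (Function('Q')(P, h) = Add(-7, Mul(Rational(1, 2), Add(Mul(3, Pow(-5, -1)), Mul(4, Pow(Pow(h, -1), -1))))) = Add(-7, Mul(Rational(1, 2), Add(Mul(3, Rational(-1, 5)), Mul(4, h)))) = Add(-7, Mul(Rational(1, 2), Add(Rational(-3, 5), Mul(4, h)))) = Add(-7, Add(Rational(-3, 10), Mul(2, h))) = Add(Rational(-73, 10), Mul(2, h)))
Mul(Mul(-11, Function('Q')(-3, -2)), 9) = Mul(Mul(-11, Add(Rational(-73, 10), Mul(2, -2))), 9) = Mul(Mul(-11, Add(Rational(-73, 10), -4)), 9) = Mul(Mul(-11, Rational(-113, 10)), 9) = Mul(Rational(1243, 10), 9) = Rational(11187, 10)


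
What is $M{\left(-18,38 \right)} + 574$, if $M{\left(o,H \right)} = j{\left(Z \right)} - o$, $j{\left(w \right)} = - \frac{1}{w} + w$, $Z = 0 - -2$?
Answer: $\frac{1187}{2} \approx 593.5$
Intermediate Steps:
$Z = 2$ ($Z = 0 + 2 = 2$)
$j{\left(w \right)} = w - \frac{1}{w}$
$M{\left(o,H \right)} = \frac{3}{2} - o$ ($M{\left(o,H \right)} = \left(2 - \frac{1}{2}\right) - o = \frac{3}{2} - o$)
$M{\left(-18,38 \right)} + 574 = \left(\frac{3}{2} - -18\right) + 574 = \left(\frac{3}{2} + 18\right) + 574 = \frac{39}{2} + 574 = \frac{1187}{2}$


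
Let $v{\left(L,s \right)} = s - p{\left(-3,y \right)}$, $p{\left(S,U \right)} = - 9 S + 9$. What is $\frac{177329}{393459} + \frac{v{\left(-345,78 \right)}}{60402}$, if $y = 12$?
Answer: $\frac{1787925256}{3960951753} \approx 0.45139$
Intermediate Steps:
$p{\left(S,U \right)} = 9 - 9 S$
$v{\left(L,s \right)} = -36 + s$ ($v{\left(L,s \right)} = s - \left(9 - -27\right) = s - \left(9 + 27\right) = s - 36 = -36 + s$)
$\frac{177329}{393459} + \frac{v{\left(-345,78 \right)}}{60402} = \frac{177329}{393459} + \frac{-36 + 78}{60402} = 177329 \cdot \frac{1}{393459} + 42 \cdot \frac{1}{60402} = \frac{177329}{393459} + \frac{7}{10067} = \frac{1787925256}{3960951753}$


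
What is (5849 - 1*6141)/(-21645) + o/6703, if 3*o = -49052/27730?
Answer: 1078427066/80464936851 ≈ 0.013402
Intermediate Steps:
o = -24526/41595 (o = (-49052/27730)/3 = (-49052*1/27730)/3 = (⅓)*(-24526/13865) = -24526/41595 ≈ -0.58964)
(5849 - 1*6141)/(-21645) + o/6703 = (5849 - 1*6141)/(-21645) - 24526/41595/6703 = (5849 - 6141)*(-1/21645) - 24526/41595*1/6703 = -292*(-1/21645) - 24526/278811285 = 292/21645 - 24526/278811285 = 1078427066/80464936851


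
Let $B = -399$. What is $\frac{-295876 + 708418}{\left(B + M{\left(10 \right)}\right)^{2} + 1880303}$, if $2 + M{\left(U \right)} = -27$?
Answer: $\frac{137514}{687829} \approx 0.19992$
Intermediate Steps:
$M{\left(U \right)} = -29$ ($M{\left(U \right)} = -2 - 27 = -29$)
$\frac{-295876 + 708418}{\left(B + M{\left(10 \right)}\right)^{2} + 1880303} = \frac{-295876 + 708418}{\left(-399 - 29\right)^{2} + 1880303} = \frac{412542}{\left(-428\right)^{2} + 1880303} = \frac{412542}{183184 + 1880303} = \frac{412542}{2063487} = 412542 \cdot \frac{1}{2063487} = \frac{137514}{687829}$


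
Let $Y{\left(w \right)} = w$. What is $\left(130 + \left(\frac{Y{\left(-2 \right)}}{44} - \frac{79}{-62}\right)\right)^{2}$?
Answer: $\frac{2002473001}{116281} \approx 17221.0$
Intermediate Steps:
$\left(130 + \left(\frac{Y{\left(-2 \right)}}{44} - \frac{79}{-62}\right)\right)^{2} = \left(130 - \left(- \frac{79}{62} + \frac{1}{22}\right)\right)^{2} = \left(130 - - \frac{419}{341}\right)^{2} = \left(130 + \left(- \frac{1}{22} + \frac{79}{62}\right)\right)^{2} = \left(130 + \frac{419}{341}\right)^{2} = \left(\frac{44749}{341}\right)^{2} = \frac{2002473001}{116281}$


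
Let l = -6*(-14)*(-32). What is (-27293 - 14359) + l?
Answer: -44340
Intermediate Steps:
l = -2688 (l = 84*(-32) = -2688)
(-27293 - 14359) + l = (-27293 - 14359) - 2688 = -41652 - 2688 = -44340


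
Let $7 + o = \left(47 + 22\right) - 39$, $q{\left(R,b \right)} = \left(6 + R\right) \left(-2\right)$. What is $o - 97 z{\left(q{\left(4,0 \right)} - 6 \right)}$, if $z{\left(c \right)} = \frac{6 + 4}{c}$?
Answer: $\frac{784}{13} \approx 60.308$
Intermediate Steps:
$q{\left(R,b \right)} = -12 - 2 R$
$o = 23$ ($o = -7 + \left(\left(47 + 22\right) - 39\right) = -7 + \left(69 - 39\right) = -7 + 30 = 23$)
$z{\left(c \right)} = \frac{10}{c}$
$o - 97 z{\left(q{\left(4,0 \right)} - 6 \right)} = 23 - 97 \frac{10}{\left(-12 - 8\right) - 6} = 23 - 97 \frac{10}{-20 - 6} = 23 - 97 \frac{10}{-26} = 23 - 97 \cdot 10 \left(- \frac{1}{26}\right) = 23 - - \frac{485}{13} = 23 + \frac{485}{13} = \frac{784}{13}$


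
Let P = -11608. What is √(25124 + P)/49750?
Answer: √3379/24875 ≈ 0.0023369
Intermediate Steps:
√(25124 + P)/49750 = √(25124 - 11608)/49750 = √13516*(1/49750) = (2*√3379)*(1/49750) = √3379/24875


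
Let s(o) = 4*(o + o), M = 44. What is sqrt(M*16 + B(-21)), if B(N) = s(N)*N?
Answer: 46*sqrt(2) ≈ 65.054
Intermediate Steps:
s(o) = 8*o (s(o) = 4*(2*o) = 8*o)
B(N) = 8*N**2 (B(N) = (8*N)*N = 8*N**2)
sqrt(M*16 + B(-21)) = sqrt(44*16 + 8*(-21)**2) = sqrt(704 + 8*441) = sqrt(704 + 3528) = sqrt(4232) = 46*sqrt(2)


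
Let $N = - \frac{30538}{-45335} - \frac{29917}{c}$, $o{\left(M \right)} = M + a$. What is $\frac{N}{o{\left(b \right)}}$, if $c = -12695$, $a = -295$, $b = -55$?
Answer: $- \frac{348793421}{40286947750} \approx -0.0086577$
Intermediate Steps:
$o{\left(M \right)} = -295 + M$ ($o{\left(M \right)} = M - 295 = -295 + M$)
$N = \frac{348793421}{115105565}$ ($N = - \frac{30538}{-45335} - \frac{29917}{-12695} = \left(-30538\right) \left(- \frac{1}{45335}\right) - - \frac{29917}{12695} = \frac{30538}{45335} + \frac{29917}{12695} = \frac{348793421}{115105565} \approx 3.0302$)
$\frac{N}{o{\left(b \right)}} = \frac{348793421}{115105565 \left(-295 - 55\right)} = \frac{348793421}{115105565 \left(-350\right)} = \frac{348793421}{115105565} \left(- \frac{1}{350}\right) = - \frac{348793421}{40286947750}$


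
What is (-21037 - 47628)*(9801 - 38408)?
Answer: 1964299655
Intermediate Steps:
(-21037 - 47628)*(9801 - 38408) = -68665*(-28607) = 1964299655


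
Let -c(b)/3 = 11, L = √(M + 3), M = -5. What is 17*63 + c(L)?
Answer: 1038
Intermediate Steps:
L = I*√2 (L = √(-5 + 3) = √(-2) = I*√2 ≈ 1.4142*I)
c(b) = -33 (c(b) = -3*11 = -33)
17*63 + c(L) = 17*63 - 33 = 1071 - 33 = 1038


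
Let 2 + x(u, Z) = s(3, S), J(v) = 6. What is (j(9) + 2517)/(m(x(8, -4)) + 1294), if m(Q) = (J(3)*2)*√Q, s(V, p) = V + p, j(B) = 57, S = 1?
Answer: 832689/418537 - 7722*√2/418537 ≈ 1.9634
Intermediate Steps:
x(u, Z) = 2 (x(u, Z) = -2 + (3 + 1) = -2 + 4 = 2)
m(Q) = 12*√Q (m(Q) = (6*2)*√Q = 12*√Q)
(j(9) + 2517)/(m(x(8, -4)) + 1294) = (57 + 2517)/(12*√2 + 1294) = 2574/(1294 + 12*√2)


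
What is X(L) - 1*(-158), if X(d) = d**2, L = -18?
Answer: 482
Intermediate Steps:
X(L) - 1*(-158) = (-18)**2 - 1*(-158) = 324 + 158 = 482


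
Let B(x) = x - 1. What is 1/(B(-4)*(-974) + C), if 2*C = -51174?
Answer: -1/20717 ≈ -4.8270e-5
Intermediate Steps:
C = -25587 (C = (1/2)*(-51174) = -25587)
B(x) = -1 + x
1/(B(-4)*(-974) + C) = 1/((-1 - 4)*(-974) - 25587) = 1/(-5*(-974) - 25587) = 1/(4870 - 25587) = 1/(-20717) = -1/20717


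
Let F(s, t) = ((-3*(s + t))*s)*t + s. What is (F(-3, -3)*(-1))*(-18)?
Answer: 2862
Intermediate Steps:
F(s, t) = s + s*t*(-3*s - 3*t) (F(s, t) = ((-3*s - 3*t)*s)*t + s = (s*(-3*s - 3*t))*t + s = s*t*(-3*s - 3*t) + s = s + s*t*(-3*s - 3*t))
(F(-3, -3)*(-1))*(-18) = (-3*(1 - 3*(-3)² - 3*(-3)*(-3))*(-1))*(-18) = (-3*(1 - 3*9 - 27)*(-1))*(-18) = (-3*(1 - 27 - 27)*(-1))*(-18) = (-3*(-53)*(-1))*(-18) = (159*(-1))*(-18) = -159*(-18) = 2862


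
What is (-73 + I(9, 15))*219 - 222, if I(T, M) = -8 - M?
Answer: -21246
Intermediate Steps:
(-73 + I(9, 15))*219 - 222 = (-73 + (-8 - 1*15))*219 - 222 = (-73 + (-8 - 15))*219 - 222 = (-73 - 23)*219 - 222 = -96*219 - 222 = -21024 - 222 = -21246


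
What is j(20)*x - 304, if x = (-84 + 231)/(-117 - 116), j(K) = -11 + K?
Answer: -72155/233 ≈ -309.68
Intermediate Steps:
x = -147/233 (x = 147/(-233) = 147*(-1/233) = -147/233 ≈ -0.63090)
j(20)*x - 304 = (-11 + 20)*(-147/233) - 304 = 9*(-147/233) - 304 = -1323/233 - 304 = -72155/233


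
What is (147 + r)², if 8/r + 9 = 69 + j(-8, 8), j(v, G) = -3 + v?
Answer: 51998521/2401 ≈ 21657.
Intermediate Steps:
r = 8/49 (r = 8/(-9 + (69 + (-3 - 8))) = 8/(-9 + (69 - 11)) = 8/(-9 + 58) = 8/49 ≈ 0.16327)
(147 + r)² = (147 + 8/49)² = (7211/49)² = 51998521/2401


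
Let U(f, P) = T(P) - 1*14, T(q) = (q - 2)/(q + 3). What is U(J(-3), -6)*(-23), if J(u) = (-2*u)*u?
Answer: 782/3 ≈ 260.67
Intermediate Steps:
T(q) = (-2 + q)/(3 + q)
J(u) = -2*u**2
U(f, P) = -14 + (-2 + P)/(3 + P) (U(f, P) = (-2 + P)/(3 + P) - 1*14 = (-2 + P)/(3 + P) - 14 = -14 + (-2 + P)/(3 + P))
U(J(-3), -6)*(-23) = ((-44 - 13*(-6))/(3 - 6))*(-23) = ((-44 + 78)/(-3))*(-23) = -1/3*34*(-23) = -34/3*(-23) = 782/3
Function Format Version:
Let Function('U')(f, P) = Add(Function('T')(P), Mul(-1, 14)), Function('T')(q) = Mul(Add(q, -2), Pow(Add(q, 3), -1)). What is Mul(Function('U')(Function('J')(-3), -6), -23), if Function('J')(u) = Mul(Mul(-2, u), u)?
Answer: Rational(782, 3) ≈ 260.67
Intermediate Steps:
Function('T')(q) = Mul(Pow(Add(3, q), -1), Add(-2, q)) (Function('T')(q) = Mul(Add(-2, q), Pow(Add(3, q), -1)) = Mul(Pow(Add(3, q), -1), Add(-2, q)))
Function('J')(u) = Mul(-2, Pow(u, 2))
Function('U')(f, P) = Add(-14, Mul(Pow(Add(3, P), -1), Add(-2, P))) (Function('U')(f, P) = Add(Mul(Pow(Add(3, P), -1), Add(-2, P)), Mul(-1, 14)) = Add(Mul(Pow(Add(3, P), -1), Add(-2, P)), -14) = Add(-14, Mul(Pow(Add(3, P), -1), Add(-2, P))))
Mul(Function('U')(Function('J')(-3), -6), -23) = Mul(Mul(Pow(Add(3, -6), -1), Add(-44, Mul(-13, -6))), -23) = Mul(Mul(Pow(-3, -1), Add(-44, 78)), -23) = Mul(Mul(Rational(-1, 3), 34), -23) = Mul(Rational(-34, 3), -23) = Rational(782, 3)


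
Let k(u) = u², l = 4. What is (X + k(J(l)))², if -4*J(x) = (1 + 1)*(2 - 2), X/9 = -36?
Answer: 104976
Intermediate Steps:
X = -324 (X = 9*(-36) = -324)
J(x) = 0 (J(x) = -(1 + 1)*(2 - 2)/4 = -0/2 = -¼*0 = 0)
(X + k(J(l)))² = (-324 + 0²)² = (-324 + 0)² = (-324)² = 104976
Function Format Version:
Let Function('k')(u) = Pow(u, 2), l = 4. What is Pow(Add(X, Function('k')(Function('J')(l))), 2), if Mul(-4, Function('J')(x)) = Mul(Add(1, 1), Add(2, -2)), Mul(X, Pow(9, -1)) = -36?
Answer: 104976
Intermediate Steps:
X = -324 (X = Mul(9, -36) = -324)
Function('J')(x) = 0 (Function('J')(x) = Mul(Rational(-1, 4), Mul(Add(1, 1), Add(2, -2))) = Mul(Rational(-1, 4), Mul(2, 0)) = Mul(Rational(-1, 4), 0) = 0)
Pow(Add(X, Function('k')(Function('J')(l))), 2) = Pow(Add(-324, Pow(0, 2)), 2) = Pow(Add(-324, 0), 2) = Pow(-324, 2) = 104976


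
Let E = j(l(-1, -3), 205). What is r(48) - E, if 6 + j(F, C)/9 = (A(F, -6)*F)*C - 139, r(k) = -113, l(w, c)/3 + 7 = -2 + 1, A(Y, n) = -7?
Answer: -308768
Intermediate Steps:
l(w, c) = -24 (l(w, c) = -21 + 3*(-2 + 1) = -21 + 3*(-1) = -21 - 3 = -24)
j(F, C) = -1305 - 63*C*F (j(F, C) = -54 + 9*((-7*F)*C - 139) = -54 + 9*(-7*C*F - 139) = -54 + 9*(-139 - 7*C*F) = -54 + (-1251 - 63*C*F) = -1305 - 63*C*F)
E = 308655 (E = -1305 - 63*205*(-24) = -1305 + 309960 = 308655)
r(48) - E = -113 - 1*308655 = -113 - 308655 = -308768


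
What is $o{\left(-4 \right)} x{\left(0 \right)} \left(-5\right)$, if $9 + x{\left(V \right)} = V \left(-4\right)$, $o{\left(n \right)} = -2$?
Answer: $-90$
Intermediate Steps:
$x{\left(V \right)} = -9 - 4 V$ ($x{\left(V \right)} = -9 + V \left(-4\right) = -9 - 4 V$)
$o{\left(-4 \right)} x{\left(0 \right)} \left(-5\right) = - 2 \left(-9 - 0\right) \left(-5\right) = - 2 \left(-9 + 0\right) \left(-5\right) = \left(-2\right) \left(-9\right) \left(-5\right) = 18 \left(-5\right) = -90$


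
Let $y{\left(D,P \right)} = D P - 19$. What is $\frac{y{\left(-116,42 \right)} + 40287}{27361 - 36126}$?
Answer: $- \frac{35396}{8765} \approx -4.0383$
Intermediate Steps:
$y{\left(D,P \right)} = -19 + D P$
$\frac{y{\left(-116,42 \right)} + 40287}{27361 - 36126} = \frac{\left(-19 - 4872\right) + 40287}{27361 - 36126} = \frac{\left(-19 - 4872\right) + 40287}{-8765} = \left(-4891 + 40287\right) \left(- \frac{1}{8765}\right) = 35396 \left(- \frac{1}{8765}\right) = - \frac{35396}{8765}$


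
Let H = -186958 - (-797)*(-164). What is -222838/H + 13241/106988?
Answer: 14023603725/16993225004 ≈ 0.82525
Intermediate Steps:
H = -317666 (H = -186958 - 1*130708 = -186958 - 130708 = -317666)
-222838/H + 13241/106988 = -222838/(-317666) + 13241/106988 = -222838*(-1/317666) + 13241*(1/106988) = 111419/158833 + 13241/106988 = 14023603725/16993225004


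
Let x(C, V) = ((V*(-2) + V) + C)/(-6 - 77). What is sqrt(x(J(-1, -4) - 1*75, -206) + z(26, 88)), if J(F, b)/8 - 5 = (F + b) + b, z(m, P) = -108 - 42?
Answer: I*sqrt(1041567)/83 ≈ 12.296*I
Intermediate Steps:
z(m, P) = -150
J(F, b) = 40 + 8*F + 16*b (J(F, b) = 40 + 8*((F + b) + b) = 40 + 8*(F + 2*b) = 40 + (8*F + 16*b) = 40 + 8*F + 16*b)
x(C, V) = -C/83 + V/83 (x(C, V) = ((-2*V + V) + C)/(-83) = (-V + C)*(-1/83) = (C - V)*(-1/83) = -C/83 + V/83)
sqrt(x(J(-1, -4) - 1*75, -206) + z(26, 88)) = sqrt((-((40 + 8*(-1) + 16*(-4)) - 1*75)/83 + (1/83)*(-206)) - 150) = sqrt((-((40 - 8 - 64) - 75)/83 - 206/83) - 150) = sqrt((-(-32 - 75)/83 - 206/83) - 150) = sqrt((-1/83*(-107) - 206/83) - 150) = sqrt((107/83 - 206/83) - 150) = sqrt(-99/83 - 150) = sqrt(-12549/83) = I*sqrt(1041567)/83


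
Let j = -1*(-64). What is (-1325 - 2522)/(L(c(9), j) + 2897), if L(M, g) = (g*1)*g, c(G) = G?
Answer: -3847/6993 ≈ -0.55012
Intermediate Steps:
j = 64
L(M, g) = g**2 (L(M, g) = g*g = g**2)
(-1325 - 2522)/(L(c(9), j) + 2897) = (-1325 - 2522)/(64**2 + 2897) = -3847/(4096 + 2897) = -3847/6993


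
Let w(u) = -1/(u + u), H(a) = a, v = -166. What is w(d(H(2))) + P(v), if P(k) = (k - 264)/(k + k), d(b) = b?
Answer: 347/332 ≈ 1.0452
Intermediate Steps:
w(u) = -1/(2*u)
P(k) = (-264 + k)/(2*k) (P(k) = (-264 + k)/((2*k)) = (-264 + k)*(1/(2*k)) = (-264 + k)/(2*k))
w(d(H(2))) + P(v) = -1/2/2 + (1/2)*(-264 - 166)/(-166) = -1/2*1/2 + (1/2)*(-1/166)*(-430) = -1/4 + 215/166 = 347/332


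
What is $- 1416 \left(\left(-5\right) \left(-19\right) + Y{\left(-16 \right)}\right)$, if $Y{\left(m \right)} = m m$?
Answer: $-497016$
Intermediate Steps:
$Y{\left(m \right)} = m^{2}$
$- 1416 \left(\left(-5\right) \left(-19\right) + Y{\left(-16 \right)}\right) = - 1416 \left(\left(-5\right) \left(-19\right) + \left(-16\right)^{2}\right) = - 1416 \left(95 + 256\right) = \left(-1416\right) 351 = -497016$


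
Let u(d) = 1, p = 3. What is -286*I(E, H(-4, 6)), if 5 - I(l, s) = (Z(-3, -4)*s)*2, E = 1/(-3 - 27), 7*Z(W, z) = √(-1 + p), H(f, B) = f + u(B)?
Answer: -1430 - 1716*√2/7 ≈ -1776.7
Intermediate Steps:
H(f, B) = 1 + f (H(f, B) = f + 1 = 1 + f)
Z(W, z) = √2/7 (Z(W, z) = √(-1 + 3)/7 = √2/7)
E = -1/30 (E = 1/(-30) = -1/30 ≈ -0.033333)
I(l, s) = 5 - 2*s*√2/7 (I(l, s) = 5 - (√2/7)*s*2 = 5 - s*√2/7*2 = 5 - 2*s*√2/7)
-286*I(E, H(-4, 6)) = -286*(5 - 2*(1 - 4)*√2/7) = -286*(5 - 2/7*(-3)*√2) = -286*(5 + 6*√2/7) = -1430 - 1716*√2/7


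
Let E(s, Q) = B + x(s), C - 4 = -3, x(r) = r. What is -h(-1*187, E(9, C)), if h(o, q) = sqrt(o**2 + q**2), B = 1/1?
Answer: -sqrt(35069) ≈ -187.27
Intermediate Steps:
C = 1 (C = 4 - 3 = 1)
B = 1
E(s, Q) = 1 + s
-h(-1*187, E(9, C)) = -sqrt((-1*187)**2 + (1 + 9)**2) = -sqrt((-187)**2 + 10**2) = -sqrt(34969 + 100) = -sqrt(35069)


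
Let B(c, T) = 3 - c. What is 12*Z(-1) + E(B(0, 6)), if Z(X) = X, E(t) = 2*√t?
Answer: -12 + 2*√3 ≈ -8.5359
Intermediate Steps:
12*Z(-1) + E(B(0, 6)) = 12*(-1) + 2*√(3 - 1*0) = -12 + 2*√(3 + 0) = -12 + 2*√3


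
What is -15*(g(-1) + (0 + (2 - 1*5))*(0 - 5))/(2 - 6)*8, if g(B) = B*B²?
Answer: 420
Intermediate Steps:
g(B) = B³
-15*(g(-1) + (0 + (2 - 1*5))*(0 - 5))/(2 - 6)*8 = -15*((-1)³ + (0 + (2 - 1*5))*(0 - 5))/(2 - 6)*8 = -15*(-1 + (0 + (2 - 5))*(-5))/(-4)*8 = -15*(-1 + (0 - 3)*(-5))*(-1)/4*8 = -15*(-1 - 3*(-5))*(-1)/4*8 = -15*(-1 + 15)*(-1)/4*8 = -210*(-1)/4*8 = -15*(-7/2)*8 = (105/2)*8 = 420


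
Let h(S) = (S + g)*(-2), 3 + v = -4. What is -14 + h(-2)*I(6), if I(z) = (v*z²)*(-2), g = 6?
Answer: -4046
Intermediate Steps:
v = -7 (v = -3 - 4 = -7)
h(S) = -12 - 2*S (h(S) = (S + 6)*(-2) = (6 + S)*(-2) = -12 - 2*S)
I(z) = 14*z² (I(z) = -7*z²*(-2) = 14*z²)
-14 + h(-2)*I(6) = -14 + (-12 - 2*(-2))*(14*6²) = -14 + (-12 + 4)*(14*36) = -14 - 8*504 = -14 - 4032 = -4046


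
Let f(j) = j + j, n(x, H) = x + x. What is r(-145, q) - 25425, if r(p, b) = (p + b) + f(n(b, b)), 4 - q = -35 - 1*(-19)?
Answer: -25470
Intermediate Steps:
q = 20 (q = 4 - (-35 - 1*(-19)) = 4 - (-35 + 19) = 4 - 1*(-16) = 4 + 16 = 20)
n(x, H) = 2*x
f(j) = 2*j
r(p, b) = p + 5*b (r(p, b) = (p + b) + 2*(2*b) = (b + p) + 4*b = p + 5*b)
r(-145, q) - 25425 = (-145 + 5*20) - 25425 = (-145 + 100) - 25425 = -45 - 25425 = -25470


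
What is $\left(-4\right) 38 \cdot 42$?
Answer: $-6384$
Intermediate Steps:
$\left(-4\right) 38 \cdot 42 = \left(-152\right) 42 = -6384$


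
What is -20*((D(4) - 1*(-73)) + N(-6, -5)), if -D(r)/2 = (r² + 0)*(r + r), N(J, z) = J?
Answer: 3780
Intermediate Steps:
D(r) = -4*r³ (D(r) = -2*(r² + 0)*(r + r) = -2*r²*2*r = -4*r³)
-20*((D(4) - 1*(-73)) + N(-6, -5)) = -20*((-4*4³ - 1*(-73)) - 6) = -20*((-4*64 + 73) - 6) = -20*((-256 + 73) - 6) = -20*(-183 - 6) = -20*(-189) = 3780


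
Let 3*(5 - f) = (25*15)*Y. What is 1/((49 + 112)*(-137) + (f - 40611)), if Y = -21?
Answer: -1/60038 ≈ -1.6656e-5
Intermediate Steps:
f = 2630 (f = 5 - 25*15*(-21)/3 = 5 - 125*(-21) = 5 - ⅓*(-7875) = 5 + 2625 = 2630)
1/((49 + 112)*(-137) + (f - 40611)) = 1/((49 + 112)*(-137) + (2630 - 40611)) = 1/(161*(-137) - 37981) = 1/(-22057 - 37981) = 1/(-60038) = -1/60038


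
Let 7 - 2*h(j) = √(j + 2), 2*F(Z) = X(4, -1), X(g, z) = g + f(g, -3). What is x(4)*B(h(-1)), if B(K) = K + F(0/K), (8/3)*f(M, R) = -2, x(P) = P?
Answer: 37/2 ≈ 18.500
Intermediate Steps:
f(M, R) = -¾ (f(M, R) = (3/8)*(-2) = -¾)
X(g, z) = -¾ + g (X(g, z) = g - ¾ = -¾ + g)
F(Z) = 13/8 (F(Z) = (-¾ + 4)/2 = (½)*(13/4) = 13/8)
h(j) = 7/2 - √(2 + j)/2 (h(j) = 7/2 - √(j + 2)/2 = 7/2 - √(2 + j)/2)
B(K) = 13/8 + K (B(K) = K + 13/8 = 13/8 + K)
x(4)*B(h(-1)) = 4*(13/8 + (7/2 - √(2 - 1)/2)) = 4*(13/8 + (7/2 - √1/2)) = 4*(13/8 + (7/2 - ½*1)) = 4*(13/8 + (7/2 - ½)) = 4*(13/8 + 3) = 4*(37/8) = 37/2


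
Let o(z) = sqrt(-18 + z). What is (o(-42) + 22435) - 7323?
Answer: 15112 + 2*I*sqrt(15) ≈ 15112.0 + 7.746*I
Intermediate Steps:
(o(-42) + 22435) - 7323 = (sqrt(-18 - 42) + 22435) - 7323 = (sqrt(-60) + 22435) - 7323 = (2*I*sqrt(15) + 22435) - 7323 = (22435 + 2*I*sqrt(15)) - 7323 = 15112 + 2*I*sqrt(15)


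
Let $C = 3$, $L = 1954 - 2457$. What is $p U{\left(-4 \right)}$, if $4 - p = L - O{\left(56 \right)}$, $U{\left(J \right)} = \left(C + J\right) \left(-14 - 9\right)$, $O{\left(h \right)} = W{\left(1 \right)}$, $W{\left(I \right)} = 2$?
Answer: $11707$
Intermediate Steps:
$L = -503$
$O{\left(h \right)} = 2$
$U{\left(J \right)} = -69 - 23 J$ ($U{\left(J \right)} = \left(3 + J\right) \left(-14 - 9\right) = \left(3 + J\right) \left(-23\right) = -69 - 23 J$)
$p = 509$ ($p = 4 - \left(-503 - 2\right) = 4 - -505 = 4 + 505 = 509$)
$p U{\left(-4 \right)} = 509 \left(-69 - -92\right) = 509 \left(-69 + 92\right) = 509 \cdot 23 = 11707$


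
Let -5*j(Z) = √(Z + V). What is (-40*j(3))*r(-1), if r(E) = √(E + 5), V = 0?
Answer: 16*√3 ≈ 27.713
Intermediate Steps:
j(Z) = -√Z/5 (j(Z) = -√(Z + 0)/5 = -√Z/5)
r(E) = √(5 + E)
(-40*j(3))*r(-1) = (-(-8)*√3)*√(5 - 1) = (8*√3)*√4 = (8*√3)*2 = 16*√3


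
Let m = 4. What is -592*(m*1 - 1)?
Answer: -1776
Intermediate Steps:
-592*(m*1 - 1) = -592*(4*1 - 1) = -592*(4 - 1) = -592*3 = -1776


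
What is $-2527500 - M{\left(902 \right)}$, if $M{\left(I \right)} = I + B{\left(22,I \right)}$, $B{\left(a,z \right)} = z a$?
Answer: $-2548246$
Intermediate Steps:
$B{\left(a,z \right)} = a z$
$M{\left(I \right)} = 23 I$ ($M{\left(I \right)} = I + 22 I = 23 I$)
$-2527500 - M{\left(902 \right)} = -2527500 - 23 \cdot 902 = -2527500 - 20746 = -2548246$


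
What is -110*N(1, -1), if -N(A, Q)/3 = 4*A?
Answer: 1320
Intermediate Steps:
N(A, Q) = -12*A
-110*N(1, -1) = -(-1320) = -110*(-12) = 1320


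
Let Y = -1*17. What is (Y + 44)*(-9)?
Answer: -243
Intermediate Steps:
Y = -17
(Y + 44)*(-9) = (-17 + 44)*(-9) = 27*(-9) = -243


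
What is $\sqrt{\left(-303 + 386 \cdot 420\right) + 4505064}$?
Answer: $\sqrt{4666881} \approx 2160.3$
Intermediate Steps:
$\sqrt{\left(-303 + 386 \cdot 420\right) + 4505064} = \sqrt{\left(-303 + 162120\right) + 4505064} = \sqrt{161817 + 4505064} = \sqrt{4666881}$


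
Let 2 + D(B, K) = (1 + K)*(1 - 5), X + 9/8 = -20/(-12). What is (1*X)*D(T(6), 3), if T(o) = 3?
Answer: -39/4 ≈ -9.7500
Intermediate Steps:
X = 13/24 (X = -9/8 - 20/(-12) = -9/8 - 20*(-1/12) = -9/8 + 5/3 = 13/24 ≈ 0.54167)
D(B, K) = -6 - 4*K (D(B, K) = -2 + (1 + K)*(1 - 5) = -2 + (1 + K)*(-4) = -2 + (-4 - 4*K) = -6 - 4*K)
(1*X)*D(T(6), 3) = (1*(13/24))*(-6 - 4*3) = 13*(-6 - 12)/24 = (13/24)*(-18) = -39/4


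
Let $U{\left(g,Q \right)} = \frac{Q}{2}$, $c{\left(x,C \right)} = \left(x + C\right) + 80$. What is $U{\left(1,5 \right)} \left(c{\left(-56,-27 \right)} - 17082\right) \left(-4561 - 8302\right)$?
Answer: $\frac{1098821775}{2} \approx 5.4941 \cdot 10^{8}$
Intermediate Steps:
$c{\left(x,C \right)} = 80 + C + x$ ($c{\left(x,C \right)} = \left(C + x\right) + 80 = 80 + C + x$)
$U{\left(g,Q \right)} = \frac{Q}{2}$ ($U{\left(g,Q \right)} = Q \frac{1}{2} = \frac{Q}{2}$)
$U{\left(1,5 \right)} \left(c{\left(-56,-27 \right)} - 17082\right) \left(-4561 - 8302\right) = \frac{1}{2} \cdot 5 \left(\left(80 - 27 - 56\right) - 17082\right) \left(-4561 - 8302\right) = \frac{5 \left(-3 - 17082\right) \left(-12863\right)}{2} = \frac{5 \left(\left(-17085\right) \left(-12863\right)\right)}{2} = \frac{5}{2} \cdot 219764355 = \frac{1098821775}{2}$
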